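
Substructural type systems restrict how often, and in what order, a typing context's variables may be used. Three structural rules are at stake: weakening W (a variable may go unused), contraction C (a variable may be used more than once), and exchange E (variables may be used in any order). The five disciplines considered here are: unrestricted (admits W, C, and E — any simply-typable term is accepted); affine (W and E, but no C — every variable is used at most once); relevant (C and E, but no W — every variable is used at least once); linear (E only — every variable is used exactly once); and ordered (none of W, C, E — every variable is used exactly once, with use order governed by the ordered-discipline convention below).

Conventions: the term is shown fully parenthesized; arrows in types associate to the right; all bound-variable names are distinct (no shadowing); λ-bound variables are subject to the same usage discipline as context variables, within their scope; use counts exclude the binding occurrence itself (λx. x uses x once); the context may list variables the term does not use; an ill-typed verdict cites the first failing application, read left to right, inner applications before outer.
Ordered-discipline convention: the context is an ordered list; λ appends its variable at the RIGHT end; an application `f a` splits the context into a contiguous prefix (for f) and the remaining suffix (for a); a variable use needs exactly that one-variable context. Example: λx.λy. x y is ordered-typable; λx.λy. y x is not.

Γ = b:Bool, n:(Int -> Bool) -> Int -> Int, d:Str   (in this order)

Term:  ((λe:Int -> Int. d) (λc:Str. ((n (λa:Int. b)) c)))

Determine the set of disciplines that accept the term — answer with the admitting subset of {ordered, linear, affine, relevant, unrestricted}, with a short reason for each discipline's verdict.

admitted by: none
use counts: b: 1×, n: 1×, d: 1×, e (bound): 0×, c (bound): 1×, a (bound): 0×
use order (left to right): d, n, b, c
typing: ill-typed: an argument Str mismatches the expected Int
ordered ✗ (not simply typable)
linear ✗ (fails simple typing)
affine ✗ (a type mismatch blocks all five)
relevant ✗ (the type mismatch rejects it)
unrestricted ✗ (not simply typable)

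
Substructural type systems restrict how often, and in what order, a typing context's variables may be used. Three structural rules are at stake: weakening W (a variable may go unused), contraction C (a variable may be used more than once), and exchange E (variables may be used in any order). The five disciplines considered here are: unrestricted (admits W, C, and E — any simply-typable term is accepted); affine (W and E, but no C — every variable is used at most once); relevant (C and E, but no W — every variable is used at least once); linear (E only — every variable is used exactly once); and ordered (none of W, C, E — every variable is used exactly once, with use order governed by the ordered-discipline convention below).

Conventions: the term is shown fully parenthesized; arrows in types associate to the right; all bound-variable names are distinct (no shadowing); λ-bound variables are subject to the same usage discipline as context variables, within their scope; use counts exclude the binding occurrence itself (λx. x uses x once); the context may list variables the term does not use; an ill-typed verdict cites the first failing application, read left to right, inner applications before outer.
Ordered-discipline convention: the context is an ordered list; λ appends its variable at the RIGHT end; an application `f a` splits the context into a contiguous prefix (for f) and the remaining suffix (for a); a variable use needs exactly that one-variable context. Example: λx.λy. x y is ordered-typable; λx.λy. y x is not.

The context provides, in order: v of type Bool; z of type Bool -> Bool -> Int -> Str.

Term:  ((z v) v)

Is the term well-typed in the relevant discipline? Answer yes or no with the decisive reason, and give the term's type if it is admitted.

yes — none of v, z goes unused; term : Int -> Str
counts: v: 2×; z: 1×
use order (left to right): z, v, v
typing: well-typed — term : Int -> Str
all disciplines: ordered ✗ | linear ✗ | affine ✗ | relevant ✓ | unrestricted ✓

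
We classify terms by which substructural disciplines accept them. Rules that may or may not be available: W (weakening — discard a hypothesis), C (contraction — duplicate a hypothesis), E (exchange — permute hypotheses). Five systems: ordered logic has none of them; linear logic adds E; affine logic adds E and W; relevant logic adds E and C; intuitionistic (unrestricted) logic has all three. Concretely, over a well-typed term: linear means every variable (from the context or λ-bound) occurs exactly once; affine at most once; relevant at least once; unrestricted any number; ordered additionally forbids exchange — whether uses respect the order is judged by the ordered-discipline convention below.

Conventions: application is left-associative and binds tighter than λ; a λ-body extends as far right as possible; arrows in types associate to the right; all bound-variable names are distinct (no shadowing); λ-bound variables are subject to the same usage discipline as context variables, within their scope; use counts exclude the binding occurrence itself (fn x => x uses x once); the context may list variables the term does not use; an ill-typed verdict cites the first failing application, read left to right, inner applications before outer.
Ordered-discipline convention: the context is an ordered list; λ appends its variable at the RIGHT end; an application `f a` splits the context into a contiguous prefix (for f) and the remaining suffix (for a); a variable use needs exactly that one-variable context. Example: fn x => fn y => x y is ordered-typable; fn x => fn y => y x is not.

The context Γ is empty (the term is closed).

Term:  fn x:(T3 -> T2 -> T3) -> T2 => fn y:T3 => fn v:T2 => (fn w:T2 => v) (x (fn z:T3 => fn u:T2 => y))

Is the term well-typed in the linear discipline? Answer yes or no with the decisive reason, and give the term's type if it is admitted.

no — unused: w, z, u — weakening required
counts: x (λ-bound): 1×; y (λ-bound): 1×; v (λ-bound): 1×; w (λ-bound): 0×; z (λ-bound): 0×; u (λ-bound): 0×
uses in reading order: v, x, y
typing: well-typed — term : ((T3 -> T2 -> T3) -> T2) -> T3 -> T2 -> T2
all disciplines: ordered ✗ · linear ✗ · affine ✓ · relevant ✗ · unrestricted ✓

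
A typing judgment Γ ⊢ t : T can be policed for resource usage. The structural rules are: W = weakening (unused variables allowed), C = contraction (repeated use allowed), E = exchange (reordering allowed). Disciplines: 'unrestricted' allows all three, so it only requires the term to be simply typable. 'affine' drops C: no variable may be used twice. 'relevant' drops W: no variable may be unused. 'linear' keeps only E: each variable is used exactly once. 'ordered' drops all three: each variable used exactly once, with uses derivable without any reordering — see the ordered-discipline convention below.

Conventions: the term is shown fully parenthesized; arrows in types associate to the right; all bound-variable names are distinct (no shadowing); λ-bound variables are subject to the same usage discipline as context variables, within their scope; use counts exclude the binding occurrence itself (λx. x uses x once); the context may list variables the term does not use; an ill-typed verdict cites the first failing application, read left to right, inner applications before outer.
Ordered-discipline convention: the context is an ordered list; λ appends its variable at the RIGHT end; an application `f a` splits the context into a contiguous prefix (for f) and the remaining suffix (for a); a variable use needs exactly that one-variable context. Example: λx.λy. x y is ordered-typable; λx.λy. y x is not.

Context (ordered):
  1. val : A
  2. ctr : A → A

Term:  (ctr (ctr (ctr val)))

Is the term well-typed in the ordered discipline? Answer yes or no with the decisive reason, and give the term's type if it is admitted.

no — uses contraction: ctr ×3
variable uses: val ×1, ctr ×3
order of uses: ctr, ctr, ctr, val
typing: well-typed at A
across the five disciplines: ordered ✗ · linear ✗ · affine ✗ · relevant ✓ · unrestricted ✓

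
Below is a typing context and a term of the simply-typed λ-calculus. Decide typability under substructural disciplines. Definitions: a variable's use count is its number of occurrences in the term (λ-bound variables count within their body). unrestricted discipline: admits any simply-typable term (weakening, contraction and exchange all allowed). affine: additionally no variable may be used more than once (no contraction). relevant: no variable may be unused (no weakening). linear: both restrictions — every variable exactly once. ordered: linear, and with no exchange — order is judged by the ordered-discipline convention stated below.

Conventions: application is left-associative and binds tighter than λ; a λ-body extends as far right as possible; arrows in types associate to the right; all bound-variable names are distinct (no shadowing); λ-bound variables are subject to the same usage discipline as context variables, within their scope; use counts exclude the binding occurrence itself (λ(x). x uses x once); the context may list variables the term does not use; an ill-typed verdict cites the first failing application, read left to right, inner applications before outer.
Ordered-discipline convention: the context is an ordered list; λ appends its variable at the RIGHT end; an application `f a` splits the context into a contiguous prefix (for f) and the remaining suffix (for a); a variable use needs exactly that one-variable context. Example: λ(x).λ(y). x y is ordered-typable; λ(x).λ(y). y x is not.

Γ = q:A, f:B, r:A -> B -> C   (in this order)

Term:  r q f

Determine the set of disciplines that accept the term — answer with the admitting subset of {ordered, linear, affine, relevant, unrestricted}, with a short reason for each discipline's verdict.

admitted in: linear, affine, relevant, unrestricted
use counts: q ×1, f ×1, r ×1
use order (left to right): r, q, f
typing: the term checks, with type C
ordered ✗ (no ordered split (uses run r, q, f))
linear ✓ (exactly-once usage across q, f, r)
affine ✓ (no duplicate uses among q, f, r)
relevant ✓ (none of q, f, r goes unused)
unrestricted ✓ (typability at C is all that's needed)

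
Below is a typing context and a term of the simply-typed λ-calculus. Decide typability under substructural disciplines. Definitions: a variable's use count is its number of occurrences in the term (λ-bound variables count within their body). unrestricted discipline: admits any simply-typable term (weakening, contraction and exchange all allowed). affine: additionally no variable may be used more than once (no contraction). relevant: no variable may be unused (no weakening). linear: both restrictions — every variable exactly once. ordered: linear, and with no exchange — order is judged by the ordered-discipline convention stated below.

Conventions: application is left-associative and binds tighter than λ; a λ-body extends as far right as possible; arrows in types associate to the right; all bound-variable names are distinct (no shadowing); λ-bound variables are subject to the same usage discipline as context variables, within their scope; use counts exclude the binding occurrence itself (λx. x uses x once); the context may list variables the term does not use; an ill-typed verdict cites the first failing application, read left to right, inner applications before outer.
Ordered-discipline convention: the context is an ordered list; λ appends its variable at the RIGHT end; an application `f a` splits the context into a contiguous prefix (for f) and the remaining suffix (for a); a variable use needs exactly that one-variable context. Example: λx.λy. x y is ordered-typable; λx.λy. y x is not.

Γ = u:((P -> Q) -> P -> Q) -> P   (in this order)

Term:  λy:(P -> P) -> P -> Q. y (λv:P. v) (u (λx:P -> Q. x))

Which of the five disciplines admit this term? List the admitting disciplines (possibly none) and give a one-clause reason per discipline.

accepted by: linear, affine, relevant, unrestricted
counts: u: 1×, y (λ-bound): 1×, v (λ-bound): 1×, x (λ-bound): 1×
left-to-right use order: y, v, u, x
typing: ✓ — ((P -> P) -> P -> Q) -> Q
ordered: ✗ — use order y, v, u, x needs exchange
linear: ✓ — u, y, v, x: one use apiece
affine: ✓ — none of u, y, v, x used more than once
relevant: ✓ — at least one use each (u, y, v, x)
unrestricted: ✓ — well-typed at ((P -> P) -> P -> Q) -> Q; no restrictions here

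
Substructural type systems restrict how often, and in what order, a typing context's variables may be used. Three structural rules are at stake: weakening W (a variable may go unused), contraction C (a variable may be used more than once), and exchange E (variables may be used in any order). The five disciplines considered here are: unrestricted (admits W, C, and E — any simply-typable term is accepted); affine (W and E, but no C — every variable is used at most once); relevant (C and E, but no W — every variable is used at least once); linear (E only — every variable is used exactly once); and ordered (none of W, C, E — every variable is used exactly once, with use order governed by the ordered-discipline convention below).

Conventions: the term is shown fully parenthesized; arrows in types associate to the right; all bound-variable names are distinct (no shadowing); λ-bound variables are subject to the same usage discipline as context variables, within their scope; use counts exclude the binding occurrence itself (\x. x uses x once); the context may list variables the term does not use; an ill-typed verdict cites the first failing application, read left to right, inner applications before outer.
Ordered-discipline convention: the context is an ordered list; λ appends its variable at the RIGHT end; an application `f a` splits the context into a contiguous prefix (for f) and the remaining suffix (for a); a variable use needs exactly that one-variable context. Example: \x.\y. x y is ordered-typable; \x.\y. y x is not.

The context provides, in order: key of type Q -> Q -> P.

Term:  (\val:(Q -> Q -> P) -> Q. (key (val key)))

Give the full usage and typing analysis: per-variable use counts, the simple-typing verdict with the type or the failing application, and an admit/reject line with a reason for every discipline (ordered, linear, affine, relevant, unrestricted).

variable uses: key ×2; val [bound] ×1
order of uses: key, val, key
typing: the term checks, with type ((Q -> Q -> P) -> Q) -> Q -> P
ordered: ✗, uses contraction: key ×2
linear: ✗, uses contraction: key ×2
affine: ✗, uses contraction: key ×2
relevant: ✓, key, val: all used, weakening unneeded
unrestricted: ✓, type-checks (((Q -> Q -> P) -> Q) -> Q -> P) and nothing is barred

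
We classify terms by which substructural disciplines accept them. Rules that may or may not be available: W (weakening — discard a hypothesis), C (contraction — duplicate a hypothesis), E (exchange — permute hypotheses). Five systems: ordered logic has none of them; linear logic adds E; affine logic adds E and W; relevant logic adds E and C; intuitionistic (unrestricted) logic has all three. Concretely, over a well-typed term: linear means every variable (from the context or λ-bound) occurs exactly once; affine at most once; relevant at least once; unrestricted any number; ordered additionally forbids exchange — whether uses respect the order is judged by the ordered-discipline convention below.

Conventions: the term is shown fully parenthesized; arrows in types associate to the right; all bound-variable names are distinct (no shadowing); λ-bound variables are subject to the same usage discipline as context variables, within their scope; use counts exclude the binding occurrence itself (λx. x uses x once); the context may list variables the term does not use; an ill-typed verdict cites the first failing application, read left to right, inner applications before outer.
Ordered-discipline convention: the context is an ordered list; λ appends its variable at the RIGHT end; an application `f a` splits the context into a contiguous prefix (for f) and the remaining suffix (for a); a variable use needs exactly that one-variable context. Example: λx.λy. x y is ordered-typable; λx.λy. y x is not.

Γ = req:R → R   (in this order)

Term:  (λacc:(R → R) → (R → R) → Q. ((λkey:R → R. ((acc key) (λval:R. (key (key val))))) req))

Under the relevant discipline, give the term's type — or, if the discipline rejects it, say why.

term : ((R → R) → (R → R) → Q) → Q
variable uses: req=1, acc (λ-bound)=1, key (λ-bound)=3, val (λ-bound)=1
order of uses: acc, key, key, key, val, req
typing: the term checks, with type ((R → R) → (R → R) → Q) → Q
summary: ordered ✗ · linear ✗ · affine ✗ · relevant ✓ · unrestricted ✓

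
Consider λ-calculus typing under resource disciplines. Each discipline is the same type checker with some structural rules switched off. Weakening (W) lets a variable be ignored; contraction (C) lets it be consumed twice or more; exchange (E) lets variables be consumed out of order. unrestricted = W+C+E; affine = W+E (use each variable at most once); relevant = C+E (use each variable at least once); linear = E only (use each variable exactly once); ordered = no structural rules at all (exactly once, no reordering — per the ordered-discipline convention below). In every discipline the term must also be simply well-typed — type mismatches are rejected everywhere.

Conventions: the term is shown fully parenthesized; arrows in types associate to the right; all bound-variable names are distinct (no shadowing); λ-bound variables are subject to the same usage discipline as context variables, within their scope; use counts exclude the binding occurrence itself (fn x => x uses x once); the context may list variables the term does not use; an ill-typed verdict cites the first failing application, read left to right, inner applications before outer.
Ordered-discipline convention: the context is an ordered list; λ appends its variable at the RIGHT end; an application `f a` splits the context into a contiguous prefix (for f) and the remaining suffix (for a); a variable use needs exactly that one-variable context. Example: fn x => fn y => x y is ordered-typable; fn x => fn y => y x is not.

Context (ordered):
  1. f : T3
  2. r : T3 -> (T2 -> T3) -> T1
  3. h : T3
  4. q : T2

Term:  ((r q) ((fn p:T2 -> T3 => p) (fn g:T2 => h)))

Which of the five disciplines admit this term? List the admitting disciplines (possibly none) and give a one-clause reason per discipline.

admitted in: none
usage: f ×0; r ×1; h ×1; q ×1; p (bound) ×1; g (bound) ×0
use order (left to right): r, q, p, h
typing: ill-typed: a function awaiting T3 gets T2
ordered ✗ (a type mismatch blocks all five)
linear ✗ (the type mismatch rejects it)
affine ✗ (not simply typable)
relevant ✗ (fails simple typing)
unrestricted ✗ (a type mismatch blocks all five)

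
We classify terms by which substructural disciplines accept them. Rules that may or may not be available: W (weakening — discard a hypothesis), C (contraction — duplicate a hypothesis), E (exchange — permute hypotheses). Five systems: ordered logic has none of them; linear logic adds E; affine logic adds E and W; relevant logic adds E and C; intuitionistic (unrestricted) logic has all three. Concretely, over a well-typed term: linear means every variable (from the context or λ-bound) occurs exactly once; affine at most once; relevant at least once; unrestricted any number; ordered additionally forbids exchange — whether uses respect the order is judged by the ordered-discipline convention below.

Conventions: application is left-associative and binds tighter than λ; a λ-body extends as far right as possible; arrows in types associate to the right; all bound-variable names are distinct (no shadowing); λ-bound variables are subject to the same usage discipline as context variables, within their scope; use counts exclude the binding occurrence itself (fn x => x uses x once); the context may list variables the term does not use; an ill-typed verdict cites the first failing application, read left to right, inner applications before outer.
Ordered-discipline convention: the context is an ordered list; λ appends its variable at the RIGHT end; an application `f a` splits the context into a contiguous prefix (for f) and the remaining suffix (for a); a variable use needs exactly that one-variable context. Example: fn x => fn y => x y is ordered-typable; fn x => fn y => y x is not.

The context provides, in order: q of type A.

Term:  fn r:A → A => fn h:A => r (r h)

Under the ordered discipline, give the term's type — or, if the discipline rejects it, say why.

not well-typed under ordered — repeated use of r ×2; needs weakening: q unused
variable uses: q: 0×, r (λ-bound): 2×, h (λ-bound): 1×
uses in reading order: r, r, h
typing: well-typed — term : (A → A) → A → A
across the five disciplines: ordered ✗; linear ✗; affine ✗; relevant ✗; unrestricted ✓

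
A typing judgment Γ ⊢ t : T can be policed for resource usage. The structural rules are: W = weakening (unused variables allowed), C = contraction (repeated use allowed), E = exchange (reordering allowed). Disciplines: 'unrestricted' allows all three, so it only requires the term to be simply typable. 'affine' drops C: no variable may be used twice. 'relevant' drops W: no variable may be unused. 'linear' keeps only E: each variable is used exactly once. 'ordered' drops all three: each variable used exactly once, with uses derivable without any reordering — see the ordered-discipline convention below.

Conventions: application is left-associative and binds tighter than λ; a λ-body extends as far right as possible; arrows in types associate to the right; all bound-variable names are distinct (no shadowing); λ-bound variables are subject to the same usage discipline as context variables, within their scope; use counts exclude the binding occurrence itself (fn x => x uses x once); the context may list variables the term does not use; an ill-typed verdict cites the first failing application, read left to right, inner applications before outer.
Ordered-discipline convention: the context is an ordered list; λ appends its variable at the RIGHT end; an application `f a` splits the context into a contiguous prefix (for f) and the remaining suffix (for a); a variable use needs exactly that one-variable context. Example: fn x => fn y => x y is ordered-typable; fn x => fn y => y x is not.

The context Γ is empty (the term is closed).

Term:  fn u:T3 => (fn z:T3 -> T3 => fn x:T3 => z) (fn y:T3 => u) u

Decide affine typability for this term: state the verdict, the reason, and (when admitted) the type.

no — repeated use of u ×2
usage: u (λ-bound)=2; z (λ-bound)=1; x (λ-bound)=0; y (λ-bound)=0
left-to-right use order: z, u, u
typing: well-typed at T3 -> T3 -> T3
per-discipline verdicts: ordered ✗, linear ✗, affine ✗, relevant ✗, unrestricted ✓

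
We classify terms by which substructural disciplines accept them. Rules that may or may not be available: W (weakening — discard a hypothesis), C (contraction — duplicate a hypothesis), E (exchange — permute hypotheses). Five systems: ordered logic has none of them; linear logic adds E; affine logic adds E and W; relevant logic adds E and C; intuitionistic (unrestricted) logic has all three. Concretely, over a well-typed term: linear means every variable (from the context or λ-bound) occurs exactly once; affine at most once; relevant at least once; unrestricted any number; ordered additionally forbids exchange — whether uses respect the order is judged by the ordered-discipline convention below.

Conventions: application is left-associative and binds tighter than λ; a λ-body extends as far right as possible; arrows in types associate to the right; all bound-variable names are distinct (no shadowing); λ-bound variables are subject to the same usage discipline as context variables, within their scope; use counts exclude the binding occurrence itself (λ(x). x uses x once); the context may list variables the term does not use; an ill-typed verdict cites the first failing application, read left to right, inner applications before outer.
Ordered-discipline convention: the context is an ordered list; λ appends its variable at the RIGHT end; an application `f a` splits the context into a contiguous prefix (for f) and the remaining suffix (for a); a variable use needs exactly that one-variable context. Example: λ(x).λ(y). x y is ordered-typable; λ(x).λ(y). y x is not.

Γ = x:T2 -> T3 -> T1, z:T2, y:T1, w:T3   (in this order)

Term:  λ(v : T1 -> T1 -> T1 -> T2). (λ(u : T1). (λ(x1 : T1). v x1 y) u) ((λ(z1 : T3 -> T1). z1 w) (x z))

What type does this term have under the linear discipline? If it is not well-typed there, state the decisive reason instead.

term : (T1 -> T1 -> T1 -> T2) -> T1 -> T2
variable uses: x: 1, z: 1, y: 1, w: 1, v [bound]: 1, u [bound]: 1, x1 [bound]: 1, z1 [bound]: 1
left-to-right use order: v, x1, y, u, z1, w, x, z
typing: the term checks, with type (T1 -> T1 -> T1 -> T2) -> T1 -> T2
all disciplines: ordered ✗; linear ✓; affine ✓; relevant ✓; unrestricted ✓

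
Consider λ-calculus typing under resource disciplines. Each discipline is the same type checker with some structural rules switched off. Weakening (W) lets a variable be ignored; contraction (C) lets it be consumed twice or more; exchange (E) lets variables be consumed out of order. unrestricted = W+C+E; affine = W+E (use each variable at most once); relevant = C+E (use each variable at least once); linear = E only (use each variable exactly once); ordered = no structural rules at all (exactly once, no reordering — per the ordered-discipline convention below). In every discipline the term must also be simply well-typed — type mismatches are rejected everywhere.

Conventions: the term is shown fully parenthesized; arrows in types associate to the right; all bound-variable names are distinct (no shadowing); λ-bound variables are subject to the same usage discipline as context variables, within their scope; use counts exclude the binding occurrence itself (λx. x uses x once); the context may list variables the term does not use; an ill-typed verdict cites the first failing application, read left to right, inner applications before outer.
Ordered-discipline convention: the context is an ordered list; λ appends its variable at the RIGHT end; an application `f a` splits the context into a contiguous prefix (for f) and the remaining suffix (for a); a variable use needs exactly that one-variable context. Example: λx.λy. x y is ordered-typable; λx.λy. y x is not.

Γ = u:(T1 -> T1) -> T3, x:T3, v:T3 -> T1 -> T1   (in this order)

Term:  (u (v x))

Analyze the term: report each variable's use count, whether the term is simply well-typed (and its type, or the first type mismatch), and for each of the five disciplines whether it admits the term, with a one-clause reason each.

variable uses: u ×1, x ×1, v ×1
order of uses: u, v, x
typing: ✓ — T3
ordered: ✗ — needs exchange: uses follow u, v, x
linear: ✓ — exactly-once usage across u, x, v
affine: ✓ — at most one use each (u, x, v)
relevant: ✓ — every one of u, x, v appears
unrestricted: ✓ — well-typed at T3; no restrictions here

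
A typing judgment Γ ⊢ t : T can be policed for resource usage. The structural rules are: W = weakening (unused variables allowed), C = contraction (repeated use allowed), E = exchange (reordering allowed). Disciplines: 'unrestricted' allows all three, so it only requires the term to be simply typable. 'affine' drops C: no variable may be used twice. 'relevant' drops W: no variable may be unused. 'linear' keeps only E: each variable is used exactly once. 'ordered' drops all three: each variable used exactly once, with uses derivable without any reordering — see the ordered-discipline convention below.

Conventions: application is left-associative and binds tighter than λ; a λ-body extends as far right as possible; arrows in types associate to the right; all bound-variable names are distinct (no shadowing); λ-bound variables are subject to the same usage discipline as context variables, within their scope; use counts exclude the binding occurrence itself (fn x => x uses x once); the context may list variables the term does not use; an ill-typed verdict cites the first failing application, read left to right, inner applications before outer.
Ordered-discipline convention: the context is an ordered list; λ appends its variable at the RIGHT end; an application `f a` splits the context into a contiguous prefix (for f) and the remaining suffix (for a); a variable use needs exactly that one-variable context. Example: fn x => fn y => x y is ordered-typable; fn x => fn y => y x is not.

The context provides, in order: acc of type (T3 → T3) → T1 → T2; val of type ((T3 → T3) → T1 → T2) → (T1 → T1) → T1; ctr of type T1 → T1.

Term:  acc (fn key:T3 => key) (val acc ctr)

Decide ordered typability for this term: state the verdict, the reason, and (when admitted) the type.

no — needs contraction — acc ×2
usage: acc ×2, val ×1, ctr ×1, key (λ-bound) ×1
use order (left to right): acc, key, val, acc, ctr
typing: the term checks, with type T2
per-discipline verdicts: ordered ✗ · linear ✗ · affine ✗ · relevant ✓ · unrestricted ✓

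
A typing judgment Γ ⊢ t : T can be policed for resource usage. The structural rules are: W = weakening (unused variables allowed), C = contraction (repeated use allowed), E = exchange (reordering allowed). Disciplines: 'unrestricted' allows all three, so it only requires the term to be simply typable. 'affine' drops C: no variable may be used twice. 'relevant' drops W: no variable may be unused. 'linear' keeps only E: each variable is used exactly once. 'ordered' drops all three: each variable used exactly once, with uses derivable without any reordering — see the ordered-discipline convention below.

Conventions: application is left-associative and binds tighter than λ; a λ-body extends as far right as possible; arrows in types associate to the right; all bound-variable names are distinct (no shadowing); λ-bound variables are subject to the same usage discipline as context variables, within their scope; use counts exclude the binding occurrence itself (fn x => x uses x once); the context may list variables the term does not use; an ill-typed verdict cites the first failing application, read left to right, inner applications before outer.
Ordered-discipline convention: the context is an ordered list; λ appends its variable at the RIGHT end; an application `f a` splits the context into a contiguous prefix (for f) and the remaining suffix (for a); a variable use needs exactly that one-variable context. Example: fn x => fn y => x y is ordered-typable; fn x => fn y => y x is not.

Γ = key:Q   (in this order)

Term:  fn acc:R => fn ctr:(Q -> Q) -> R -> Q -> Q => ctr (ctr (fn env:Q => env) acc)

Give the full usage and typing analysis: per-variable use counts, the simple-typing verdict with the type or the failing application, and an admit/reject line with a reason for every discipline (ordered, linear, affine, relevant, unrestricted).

usage: key: 0, acc (bound): 1, ctr (bound): 2, env (bound): 1
left-to-right use order: ctr, ctr, env, acc
typing: the term checks, with type R -> ((Q -> Q) -> R -> Q -> Q) -> R -> Q -> Q
ordered: ✗ — uses contraction: ctr ×2; key left unused
linear: ✗ — uses contraction: ctr ×2; key left unused
affine: ✗ — uses contraction: ctr ×2
relevant: ✗ — key left unused
unrestricted: ✓ — type-checks (R -> ((Q -> Q) -> R -> Q -> Q) -> R -> Q -> Q) and nothing is barred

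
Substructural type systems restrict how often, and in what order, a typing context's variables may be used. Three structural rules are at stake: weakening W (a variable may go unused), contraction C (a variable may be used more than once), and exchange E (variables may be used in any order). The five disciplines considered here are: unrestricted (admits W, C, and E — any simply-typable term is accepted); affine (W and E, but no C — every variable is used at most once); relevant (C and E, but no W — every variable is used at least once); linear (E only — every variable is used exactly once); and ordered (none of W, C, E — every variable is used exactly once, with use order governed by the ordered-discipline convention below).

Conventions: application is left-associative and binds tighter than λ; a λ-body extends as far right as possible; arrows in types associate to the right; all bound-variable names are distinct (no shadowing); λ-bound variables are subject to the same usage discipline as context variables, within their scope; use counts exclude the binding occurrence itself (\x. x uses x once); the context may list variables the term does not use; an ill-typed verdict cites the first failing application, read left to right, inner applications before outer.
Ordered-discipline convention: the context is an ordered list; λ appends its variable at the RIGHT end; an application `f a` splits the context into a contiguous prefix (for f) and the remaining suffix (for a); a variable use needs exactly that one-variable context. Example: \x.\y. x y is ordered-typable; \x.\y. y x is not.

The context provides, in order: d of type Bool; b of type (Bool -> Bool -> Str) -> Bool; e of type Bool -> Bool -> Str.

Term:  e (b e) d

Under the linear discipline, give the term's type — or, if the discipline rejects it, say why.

not well-typed under linear — needs contraction — e ×2
use counts: d ×1, b ×1, e ×2
order of uses: e, b, e, d
typing: ✓ — Str
across the five disciplines: ordered ✗, linear ✗, affine ✗, relevant ✓, unrestricted ✓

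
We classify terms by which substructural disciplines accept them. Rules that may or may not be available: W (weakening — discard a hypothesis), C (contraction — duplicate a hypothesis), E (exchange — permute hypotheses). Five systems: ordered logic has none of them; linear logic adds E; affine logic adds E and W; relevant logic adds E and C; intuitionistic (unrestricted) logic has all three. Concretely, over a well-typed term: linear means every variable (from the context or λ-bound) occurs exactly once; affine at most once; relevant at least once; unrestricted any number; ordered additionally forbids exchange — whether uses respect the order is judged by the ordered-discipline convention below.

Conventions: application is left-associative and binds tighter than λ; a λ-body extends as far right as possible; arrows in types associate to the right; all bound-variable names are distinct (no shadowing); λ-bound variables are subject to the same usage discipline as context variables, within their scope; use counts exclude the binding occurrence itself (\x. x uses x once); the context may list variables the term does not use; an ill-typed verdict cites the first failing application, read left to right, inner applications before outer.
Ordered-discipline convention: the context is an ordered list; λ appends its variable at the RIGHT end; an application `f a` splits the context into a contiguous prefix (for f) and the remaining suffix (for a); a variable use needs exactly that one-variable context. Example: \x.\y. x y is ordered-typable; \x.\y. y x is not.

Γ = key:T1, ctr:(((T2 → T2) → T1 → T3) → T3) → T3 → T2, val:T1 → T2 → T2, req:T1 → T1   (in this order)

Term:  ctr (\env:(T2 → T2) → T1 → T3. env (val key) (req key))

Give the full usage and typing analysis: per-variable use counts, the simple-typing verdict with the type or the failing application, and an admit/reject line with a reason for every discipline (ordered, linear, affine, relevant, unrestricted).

usage: key: 2×, ctr: 1×, val: 1×, req: 1×, env [bound]: 1×
order of uses: ctr, env, val, key, req, key
typing: the term checks, with type T3 → T2
ordered: ✗, uses contraction: key ×2
linear: ✗, uses contraction: key ×2
affine: ✗, uses contraction: key ×2
relevant: ✓, none of key, ctr, val, req, env goes unused
unrestricted: ✓, type-checks (T3 → T2) and nothing is barred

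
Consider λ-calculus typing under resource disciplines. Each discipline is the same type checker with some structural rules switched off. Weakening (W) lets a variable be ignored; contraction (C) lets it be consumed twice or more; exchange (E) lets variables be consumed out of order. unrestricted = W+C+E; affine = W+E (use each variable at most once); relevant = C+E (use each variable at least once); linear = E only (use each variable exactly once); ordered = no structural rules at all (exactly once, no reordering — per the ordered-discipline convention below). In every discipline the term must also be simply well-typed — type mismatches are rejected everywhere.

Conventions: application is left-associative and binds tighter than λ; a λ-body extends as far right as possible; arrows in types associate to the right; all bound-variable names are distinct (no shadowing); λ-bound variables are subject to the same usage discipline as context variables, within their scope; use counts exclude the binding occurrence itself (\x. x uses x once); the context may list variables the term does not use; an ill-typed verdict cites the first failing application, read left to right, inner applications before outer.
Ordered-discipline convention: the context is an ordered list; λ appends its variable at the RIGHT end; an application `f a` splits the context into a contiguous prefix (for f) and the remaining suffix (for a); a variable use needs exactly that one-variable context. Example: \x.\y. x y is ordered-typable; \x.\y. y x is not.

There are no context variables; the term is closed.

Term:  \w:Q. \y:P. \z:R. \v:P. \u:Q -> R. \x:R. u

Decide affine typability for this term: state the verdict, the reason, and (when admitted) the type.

yes — no duplicate uses among w, y, z, v, u, x; term : Q -> P -> R -> P -> (Q -> R) -> R -> Q -> R
use counts: w (bound): 0×; y (bound): 0×; z (bound): 0×; v (bound): 0×; u (bound): 1×; x (bound): 0×
order of uses: u
typing: well-typed — term : Q -> P -> R -> P -> (Q -> R) -> R -> Q -> R
per-discipline verdicts: ordered ✗ | linear ✗ | affine ✓ | relevant ✗ | unrestricted ✓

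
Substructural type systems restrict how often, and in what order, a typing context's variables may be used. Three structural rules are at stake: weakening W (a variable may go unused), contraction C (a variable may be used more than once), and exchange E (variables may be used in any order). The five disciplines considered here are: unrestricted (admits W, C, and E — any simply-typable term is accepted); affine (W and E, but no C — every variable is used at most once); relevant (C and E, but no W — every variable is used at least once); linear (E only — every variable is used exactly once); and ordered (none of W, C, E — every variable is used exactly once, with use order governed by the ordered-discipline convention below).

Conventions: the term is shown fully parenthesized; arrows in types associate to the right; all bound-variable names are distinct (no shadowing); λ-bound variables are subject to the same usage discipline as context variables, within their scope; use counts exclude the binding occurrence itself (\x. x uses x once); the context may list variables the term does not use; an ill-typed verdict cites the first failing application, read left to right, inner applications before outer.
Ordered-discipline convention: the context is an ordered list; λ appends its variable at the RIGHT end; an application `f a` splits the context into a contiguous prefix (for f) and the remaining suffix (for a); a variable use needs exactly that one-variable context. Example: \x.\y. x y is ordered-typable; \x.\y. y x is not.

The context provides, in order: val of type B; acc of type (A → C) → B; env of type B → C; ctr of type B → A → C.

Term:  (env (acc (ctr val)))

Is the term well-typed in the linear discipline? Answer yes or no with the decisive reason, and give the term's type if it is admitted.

yes — single use per variable (val, acc, env, ctr); term : C
usage: val=1; acc=1; env=1; ctr=1
left-to-right use order: env, acc, ctr, val
typing: the term checks, with type C
across the five disciplines: ordered ✗, linear ✓, affine ✓, relevant ✓, unrestricted ✓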